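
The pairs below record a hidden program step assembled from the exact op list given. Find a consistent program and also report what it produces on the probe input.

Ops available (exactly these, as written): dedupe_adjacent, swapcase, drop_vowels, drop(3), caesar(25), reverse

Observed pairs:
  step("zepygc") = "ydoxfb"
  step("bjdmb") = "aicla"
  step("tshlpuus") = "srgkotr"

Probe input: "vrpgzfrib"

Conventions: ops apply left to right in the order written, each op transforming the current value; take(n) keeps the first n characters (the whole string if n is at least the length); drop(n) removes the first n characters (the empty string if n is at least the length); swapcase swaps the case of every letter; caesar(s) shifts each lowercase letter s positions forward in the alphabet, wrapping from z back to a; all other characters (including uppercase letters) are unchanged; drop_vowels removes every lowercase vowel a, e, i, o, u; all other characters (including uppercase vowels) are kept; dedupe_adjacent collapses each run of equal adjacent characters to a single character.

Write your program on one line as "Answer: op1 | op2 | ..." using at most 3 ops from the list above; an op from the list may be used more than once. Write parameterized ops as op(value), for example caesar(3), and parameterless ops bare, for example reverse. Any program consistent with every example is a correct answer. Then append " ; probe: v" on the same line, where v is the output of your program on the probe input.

dedupe_adjacent | caesar(25) ; probe: "uqofyeqha"

Check, running the answer program on each example:
  "zepygc" -> "zepygc" -> "ydoxfb"
  "bjdmb" -> "bjdmb" -> "aicla"
  "tshlpuus" -> "tshlpus" -> "srgkotr"
  probe: "vrpgzfrib" -> "vrpgzfrib" -> "uqofyeqha"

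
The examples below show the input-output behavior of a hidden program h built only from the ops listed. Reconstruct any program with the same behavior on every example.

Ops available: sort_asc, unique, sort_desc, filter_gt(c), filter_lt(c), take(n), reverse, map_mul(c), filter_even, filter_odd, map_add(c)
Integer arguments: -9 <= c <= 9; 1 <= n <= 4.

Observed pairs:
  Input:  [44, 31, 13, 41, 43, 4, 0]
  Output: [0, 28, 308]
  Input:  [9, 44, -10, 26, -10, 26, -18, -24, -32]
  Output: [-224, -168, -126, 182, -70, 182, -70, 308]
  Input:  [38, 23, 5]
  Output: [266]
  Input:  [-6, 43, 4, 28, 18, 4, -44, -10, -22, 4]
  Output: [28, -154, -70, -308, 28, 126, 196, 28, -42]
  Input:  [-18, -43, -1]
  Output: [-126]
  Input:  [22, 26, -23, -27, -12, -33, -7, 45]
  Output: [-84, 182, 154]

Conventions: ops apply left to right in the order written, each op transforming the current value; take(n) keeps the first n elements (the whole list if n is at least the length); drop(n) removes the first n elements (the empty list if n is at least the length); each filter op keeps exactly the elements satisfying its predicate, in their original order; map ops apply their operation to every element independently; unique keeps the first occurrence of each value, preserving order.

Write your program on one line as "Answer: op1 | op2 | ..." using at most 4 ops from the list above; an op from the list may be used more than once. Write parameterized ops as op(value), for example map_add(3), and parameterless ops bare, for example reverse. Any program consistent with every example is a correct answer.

reverse | map_mul(7) | filter_even

Check, running the answer program on each example:
  [44, 31, 13, 41, 43, 4, 0] -> [0, 4, 43, 41, 13, 31, 44] -> [0, 28, 301, 287, 91, 217, 308] -> [0, 28, 308]
  [9, 44, -10, 26, -10, 26, -18, -24, -32] -> [-32, -24, -18, 26, -10, 26, -10, 44, 9] -> [-224, -168, -126, 182, -70, 182, -70, 308, 63] -> [-224, -168, -126, 182, -70, 182, -70, 308]
  [38, 23, 5] -> [5, 23, 38] -> [35, 161, 266] -> [266]
  [-6, 43, 4, 28, 18, 4, -44, -10, -22, 4] -> [4, -22, -10, -44, 4, 18, 28, 4, 43, -6] -> [28, -154, -70, -308, 28, 126, 196, 28, 301, -42] -> [28, -154, -70, -308, 28, 126, 196, 28, -42]
  [-18, -43, -1] -> [-1, -43, -18] -> [-7, -301, -126] -> [-126]
  [22, 26, -23, -27, -12, -33, -7, 45] -> [45, -7, -33, -12, -27, -23, 26, 22] -> [315, -49, -231, -84, -189, -161, 182, 154] -> [-84, 182, 154]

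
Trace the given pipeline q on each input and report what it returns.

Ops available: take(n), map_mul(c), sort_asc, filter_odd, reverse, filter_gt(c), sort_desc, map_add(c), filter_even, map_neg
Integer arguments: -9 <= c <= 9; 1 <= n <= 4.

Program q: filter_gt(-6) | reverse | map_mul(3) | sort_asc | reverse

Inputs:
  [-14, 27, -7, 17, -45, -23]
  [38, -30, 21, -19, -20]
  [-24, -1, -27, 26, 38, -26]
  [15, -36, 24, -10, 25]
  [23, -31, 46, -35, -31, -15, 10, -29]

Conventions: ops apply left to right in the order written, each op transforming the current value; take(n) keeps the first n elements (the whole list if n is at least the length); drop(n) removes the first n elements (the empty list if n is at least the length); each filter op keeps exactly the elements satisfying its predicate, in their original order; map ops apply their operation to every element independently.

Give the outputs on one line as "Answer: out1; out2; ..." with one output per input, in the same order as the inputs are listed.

[81, 51]; [114, 63]; [114, 78, -3]; [75, 72, 45]; [138, 69, 30]

Execution, op by op:
  [-14, 27, -7, 17, -45, -23] -> [27, 17] -> [17, 27] -> [51, 81] -> [51, 81] -> [81, 51]
  [38, -30, 21, -19, -20] -> [38, 21] -> [21, 38] -> [63, 114] -> [63, 114] -> [114, 63]
  [-24, -1, -27, 26, 38, -26] -> [-1, 26, 38] -> [38, 26, -1] -> [114, 78, -3] -> [-3, 78, 114] -> [114, 78, -3]
  [15, -36, 24, -10, 25] -> [15, 24, 25] -> [25, 24, 15] -> [75, 72, 45] -> [45, 72, 75] -> [75, 72, 45]
  [23, -31, 46, -35, -31, -15, 10, -29] -> [23, 46, 10] -> [10, 46, 23] -> [30, 138, 69] -> [30, 69, 138] -> [138, 69, 30]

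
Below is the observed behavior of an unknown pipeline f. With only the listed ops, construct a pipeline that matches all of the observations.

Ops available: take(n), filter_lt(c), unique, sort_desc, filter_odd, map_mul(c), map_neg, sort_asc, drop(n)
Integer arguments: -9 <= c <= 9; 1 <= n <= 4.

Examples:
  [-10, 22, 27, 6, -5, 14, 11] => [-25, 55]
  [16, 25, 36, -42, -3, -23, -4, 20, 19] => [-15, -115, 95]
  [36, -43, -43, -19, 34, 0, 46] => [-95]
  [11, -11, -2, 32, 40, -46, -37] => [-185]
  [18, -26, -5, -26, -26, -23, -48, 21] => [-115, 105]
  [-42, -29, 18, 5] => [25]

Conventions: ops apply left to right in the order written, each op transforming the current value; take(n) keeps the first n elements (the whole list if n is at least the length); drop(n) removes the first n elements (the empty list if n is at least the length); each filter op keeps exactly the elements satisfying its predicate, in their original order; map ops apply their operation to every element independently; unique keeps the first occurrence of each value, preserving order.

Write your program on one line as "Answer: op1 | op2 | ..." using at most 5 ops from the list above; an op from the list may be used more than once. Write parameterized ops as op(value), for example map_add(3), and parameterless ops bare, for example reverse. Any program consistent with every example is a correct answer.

drop(3) | map_mul(-5) | map_neg | unique | filter_odd

Check, running the answer program on each example:
  [-10, 22, 27, 6, -5, 14, 11] -> [6, -5, 14, 11] -> [-30, 25, -70, -55] -> [30, -25, 70, 55] -> [30, -25, 70, 55] -> [-25, 55]
  [16, 25, 36, -42, -3, -23, -4, 20, 19] -> [-42, -3, -23, -4, 20, 19] -> [210, 15, 115, 20, -100, -95] -> [-210, -15, -115, -20, 100, 95] -> [-210, -15, -115, -20, 100, 95] -> [-15, -115, 95]
  [36, -43, -43, -19, 34, 0, 46] -> [-19, 34, 0, 46] -> [95, -170, 0, -230] -> [-95, 170, 0, 230] -> [-95, 170, 0, 230] -> [-95]
  [11, -11, -2, 32, 40, -46, -37] -> [32, 40, -46, -37] -> [-160, -200, 230, 185] -> [160, 200, -230, -185] -> [160, 200, -230, -185] -> [-185]
  [18, -26, -5, -26, -26, -23, -48, 21] -> [-26, -26, -23, -48, 21] -> [130, 130, 115, 240, -105] -> [-130, -130, -115, -240, 105] -> [-130, -115, -240, 105] -> [-115, 105]
  [-42, -29, 18, 5] -> [5] -> [-25] -> [25] -> [25] -> [25]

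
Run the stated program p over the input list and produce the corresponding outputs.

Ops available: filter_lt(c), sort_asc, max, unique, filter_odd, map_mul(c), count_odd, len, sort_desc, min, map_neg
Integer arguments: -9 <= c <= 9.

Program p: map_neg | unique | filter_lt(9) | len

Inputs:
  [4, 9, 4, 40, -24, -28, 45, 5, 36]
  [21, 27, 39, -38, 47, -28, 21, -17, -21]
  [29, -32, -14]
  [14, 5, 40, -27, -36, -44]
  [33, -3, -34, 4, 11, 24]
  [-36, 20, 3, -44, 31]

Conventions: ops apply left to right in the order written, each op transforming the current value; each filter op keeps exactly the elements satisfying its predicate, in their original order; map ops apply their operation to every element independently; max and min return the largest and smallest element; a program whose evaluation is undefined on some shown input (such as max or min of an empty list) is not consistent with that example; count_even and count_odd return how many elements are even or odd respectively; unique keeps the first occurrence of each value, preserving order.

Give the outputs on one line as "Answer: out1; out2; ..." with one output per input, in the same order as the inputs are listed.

Execution, op by op:
  [4, 9, 4, 40, -24, -28, 45, 5, 36] -> [-4, -9, -4, -40, 24, 28, -45, -5, -36] -> [-4, -9, -40, 24, 28, -45, -5, -36] -> [-4, -9, -40, -45, -5, -36] -> 6
  [21, 27, 39, -38, 47, -28, 21, -17, -21] -> [-21, -27, -39, 38, -47, 28, -21, 17, 21] -> [-21, -27, -39, 38, -47, 28, 17, 21] -> [-21, -27, -39, -47] -> 4
  [29, -32, -14] -> [-29, 32, 14] -> [-29, 32, 14] -> [-29] -> 1
  [14, 5, 40, -27, -36, -44] -> [-14, -5, -40, 27, 36, 44] -> [-14, -5, -40, 27, 36, 44] -> [-14, -5, -40] -> 3
  [33, -3, -34, 4, 11, 24] -> [-33, 3, 34, -4, -11, -24] -> [-33, 3, 34, -4, -11, -24] -> [-33, 3, -4, -11, -24] -> 5
  [-36, 20, 3, -44, 31] -> [36, -20, -3, 44, -31] -> [36, -20, -3, 44, -31] -> [-20, -3, -31] -> 3

6; 4; 1; 3; 5; 3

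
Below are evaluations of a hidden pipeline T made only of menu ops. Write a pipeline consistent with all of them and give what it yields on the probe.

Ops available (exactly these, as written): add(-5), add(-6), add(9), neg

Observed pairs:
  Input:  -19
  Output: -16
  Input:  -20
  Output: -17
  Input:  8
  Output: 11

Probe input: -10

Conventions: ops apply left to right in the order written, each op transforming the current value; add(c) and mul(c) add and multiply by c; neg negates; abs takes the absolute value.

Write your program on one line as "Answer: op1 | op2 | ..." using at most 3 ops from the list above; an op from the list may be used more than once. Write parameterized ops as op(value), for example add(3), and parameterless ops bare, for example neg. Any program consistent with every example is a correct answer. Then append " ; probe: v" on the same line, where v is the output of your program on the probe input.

add(-6) | add(9) ; probe: -7

Check, running the answer program on each example:
  -19 -> -25 -> -16
  -20 -> -26 -> -17
  8 -> 2 -> 11
  probe: -10 -> -16 -> -7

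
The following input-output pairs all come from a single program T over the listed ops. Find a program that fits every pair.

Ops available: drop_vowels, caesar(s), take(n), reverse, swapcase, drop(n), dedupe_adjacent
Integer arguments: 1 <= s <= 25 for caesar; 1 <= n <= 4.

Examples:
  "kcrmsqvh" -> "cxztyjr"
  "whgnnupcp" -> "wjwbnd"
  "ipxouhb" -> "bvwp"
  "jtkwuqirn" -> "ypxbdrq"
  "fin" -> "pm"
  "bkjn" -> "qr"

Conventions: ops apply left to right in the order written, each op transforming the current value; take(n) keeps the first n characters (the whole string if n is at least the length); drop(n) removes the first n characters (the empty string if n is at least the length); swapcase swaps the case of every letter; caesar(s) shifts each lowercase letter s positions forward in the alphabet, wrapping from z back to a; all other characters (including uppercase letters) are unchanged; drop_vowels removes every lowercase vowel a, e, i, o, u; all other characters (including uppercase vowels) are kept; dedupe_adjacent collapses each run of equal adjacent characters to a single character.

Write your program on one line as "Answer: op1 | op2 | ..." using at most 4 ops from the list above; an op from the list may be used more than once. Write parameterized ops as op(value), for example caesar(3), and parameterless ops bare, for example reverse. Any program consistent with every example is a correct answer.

dedupe_adjacent | caesar(7) | reverse | drop_vowels

Check, running the answer program on each example:
  "kcrmsqvh" -> "kcrmsqvh" -> "rjytzxco" -> "ocxztyjr" -> "cxztyjr"
  "whgnnupcp" -> "whgnupcp" -> "donubwjw" -> "wjwbunod" -> "wjwbnd"
  "ipxouhb" -> "ipxouhb" -> "pwevboi" -> "iobvewp" -> "bvwp"
  "jtkwuqirn" -> "jtkwuqirn" -> "qardbxpyu" -> "uypxbdraq" -> "ypxbdrq"
  "fin" -> "fin" -> "mpu" -> "upm" -> "pm"
  "bkjn" -> "bkjn" -> "irqu" -> "uqri" -> "qr"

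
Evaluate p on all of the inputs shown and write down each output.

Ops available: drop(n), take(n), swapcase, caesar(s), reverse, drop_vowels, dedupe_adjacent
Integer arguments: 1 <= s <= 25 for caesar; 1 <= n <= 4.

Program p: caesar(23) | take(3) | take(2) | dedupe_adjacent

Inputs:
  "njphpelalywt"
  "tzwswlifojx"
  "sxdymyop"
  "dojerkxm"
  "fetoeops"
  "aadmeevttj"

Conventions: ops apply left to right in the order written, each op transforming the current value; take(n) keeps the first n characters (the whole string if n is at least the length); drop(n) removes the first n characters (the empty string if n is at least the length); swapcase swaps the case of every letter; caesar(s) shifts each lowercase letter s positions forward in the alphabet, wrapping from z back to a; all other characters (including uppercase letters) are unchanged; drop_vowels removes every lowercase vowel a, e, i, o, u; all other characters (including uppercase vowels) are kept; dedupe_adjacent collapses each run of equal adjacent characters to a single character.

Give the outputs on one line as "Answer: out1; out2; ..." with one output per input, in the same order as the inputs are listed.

"kg"; "qw"; "pu"; "al"; "cb"; "x"

Execution, op by op:
  "njphpelalywt" -> "kgmembixivtq" -> "kgm" -> "kg" -> "kg"
  "tzwswlifojx" -> "qwtptifclgu" -> "qwt" -> "qw" -> "qw"
  "sxdymyop" -> "puavjvlm" -> "pua" -> "pu" -> "pu"
  "dojerkxm" -> "algbohuj" -> "alg" -> "al" -> "al"
  "fetoeops" -> "cbqlblmp" -> "cbq" -> "cb" -> "cb"
  "aadmeevttj" -> "xxajbbsqqg" -> "xxa" -> "xx" -> "x"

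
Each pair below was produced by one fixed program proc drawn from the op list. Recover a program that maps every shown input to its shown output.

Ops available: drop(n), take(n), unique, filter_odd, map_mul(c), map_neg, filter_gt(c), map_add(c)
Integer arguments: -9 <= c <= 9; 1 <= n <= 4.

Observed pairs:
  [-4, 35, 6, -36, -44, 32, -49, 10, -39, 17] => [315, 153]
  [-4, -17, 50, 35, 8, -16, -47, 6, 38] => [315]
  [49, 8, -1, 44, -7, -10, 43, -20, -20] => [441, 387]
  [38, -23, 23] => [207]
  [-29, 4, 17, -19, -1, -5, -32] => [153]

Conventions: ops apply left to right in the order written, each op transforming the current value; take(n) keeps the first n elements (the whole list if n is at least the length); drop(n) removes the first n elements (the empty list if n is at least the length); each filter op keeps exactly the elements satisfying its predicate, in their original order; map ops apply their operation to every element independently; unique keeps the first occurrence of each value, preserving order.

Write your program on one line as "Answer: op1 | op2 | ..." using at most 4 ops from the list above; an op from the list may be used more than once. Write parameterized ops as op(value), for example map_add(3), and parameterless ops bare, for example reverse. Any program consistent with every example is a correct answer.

map_mul(9) | unique | filter_odd | filter_gt(-8)

Check, running the answer program on each example:
  [-4, 35, 6, -36, -44, 32, -49, 10, -39, 17] -> [-36, 315, 54, -324, -396, 288, -441, 90, -351, 153] -> [-36, 315, 54, -324, -396, 288, -441, 90, -351, 153] -> [315, -441, -351, 153] -> [315, 153]
  [-4, -17, 50, 35, 8, -16, -47, 6, 38] -> [-36, -153, 450, 315, 72, -144, -423, 54, 342] -> [-36, -153, 450, 315, 72, -144, -423, 54, 342] -> [-153, 315, -423] -> [315]
  [49, 8, -1, 44, -7, -10, 43, -20, -20] -> [441, 72, -9, 396, -63, -90, 387, -180, -180] -> [441, 72, -9, 396, -63, -90, 387, -180] -> [441, -9, -63, 387] -> [441, 387]
  [38, -23, 23] -> [342, -207, 207] -> [342, -207, 207] -> [-207, 207] -> [207]
  [-29, 4, 17, -19, -1, -5, -32] -> [-261, 36, 153, -171, -9, -45, -288] -> [-261, 36, 153, -171, -9, -45, -288] -> [-261, 153, -171, -9, -45] -> [153]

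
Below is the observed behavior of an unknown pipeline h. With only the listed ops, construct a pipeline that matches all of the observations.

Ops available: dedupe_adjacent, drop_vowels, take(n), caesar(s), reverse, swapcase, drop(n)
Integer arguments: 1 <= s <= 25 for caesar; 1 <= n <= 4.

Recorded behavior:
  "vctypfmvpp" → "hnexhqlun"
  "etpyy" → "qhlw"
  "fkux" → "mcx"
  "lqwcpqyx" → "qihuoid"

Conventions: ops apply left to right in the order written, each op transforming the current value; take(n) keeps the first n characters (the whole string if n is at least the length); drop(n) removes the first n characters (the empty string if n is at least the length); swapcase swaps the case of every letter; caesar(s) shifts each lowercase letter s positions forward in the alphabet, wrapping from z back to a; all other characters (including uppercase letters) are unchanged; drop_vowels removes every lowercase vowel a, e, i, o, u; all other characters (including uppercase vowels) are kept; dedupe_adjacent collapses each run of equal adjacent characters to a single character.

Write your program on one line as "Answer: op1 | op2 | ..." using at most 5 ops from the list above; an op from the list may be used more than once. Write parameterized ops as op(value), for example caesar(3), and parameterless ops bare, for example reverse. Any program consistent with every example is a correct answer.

caesar(14) | reverse | drop(1) | caesar(4)

Check, running the answer program on each example:
  "vctypfmvpp" -> "jqhmdtajdd" -> "ddjatdmhqj" -> "djatdmhqj" -> "hnexhqlun"
  "etpyy" -> "shdmm" -> "mmdhs" -> "mdhs" -> "qhlw"
  "fkux" -> "tyil" -> "liyt" -> "iyt" -> "mcx"
  "lqwcpqyx" -> "zekqdeml" -> "lmedqkez" -> "medqkez" -> "qihuoid"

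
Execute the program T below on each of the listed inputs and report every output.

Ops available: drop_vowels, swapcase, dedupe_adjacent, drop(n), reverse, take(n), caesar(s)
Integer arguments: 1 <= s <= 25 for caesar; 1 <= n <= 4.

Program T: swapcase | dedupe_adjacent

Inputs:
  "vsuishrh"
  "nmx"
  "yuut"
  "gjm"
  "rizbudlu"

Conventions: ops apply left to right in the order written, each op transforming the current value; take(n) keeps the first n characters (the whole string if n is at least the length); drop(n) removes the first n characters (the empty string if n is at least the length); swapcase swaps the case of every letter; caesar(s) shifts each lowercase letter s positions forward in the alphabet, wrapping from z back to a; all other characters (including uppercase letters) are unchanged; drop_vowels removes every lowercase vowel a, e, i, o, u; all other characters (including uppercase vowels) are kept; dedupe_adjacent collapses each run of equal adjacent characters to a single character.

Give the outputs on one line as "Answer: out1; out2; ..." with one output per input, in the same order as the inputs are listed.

"VSUISHRH"; "NMX"; "YUT"; "GJM"; "RIZBUDLU"

Execution, op by op:
  "vsuishrh" -> "VSUISHRH" -> "VSUISHRH"
  "nmx" -> "NMX" -> "NMX"
  "yuut" -> "YUUT" -> "YUT"
  "gjm" -> "GJM" -> "GJM"
  "rizbudlu" -> "RIZBUDLU" -> "RIZBUDLU"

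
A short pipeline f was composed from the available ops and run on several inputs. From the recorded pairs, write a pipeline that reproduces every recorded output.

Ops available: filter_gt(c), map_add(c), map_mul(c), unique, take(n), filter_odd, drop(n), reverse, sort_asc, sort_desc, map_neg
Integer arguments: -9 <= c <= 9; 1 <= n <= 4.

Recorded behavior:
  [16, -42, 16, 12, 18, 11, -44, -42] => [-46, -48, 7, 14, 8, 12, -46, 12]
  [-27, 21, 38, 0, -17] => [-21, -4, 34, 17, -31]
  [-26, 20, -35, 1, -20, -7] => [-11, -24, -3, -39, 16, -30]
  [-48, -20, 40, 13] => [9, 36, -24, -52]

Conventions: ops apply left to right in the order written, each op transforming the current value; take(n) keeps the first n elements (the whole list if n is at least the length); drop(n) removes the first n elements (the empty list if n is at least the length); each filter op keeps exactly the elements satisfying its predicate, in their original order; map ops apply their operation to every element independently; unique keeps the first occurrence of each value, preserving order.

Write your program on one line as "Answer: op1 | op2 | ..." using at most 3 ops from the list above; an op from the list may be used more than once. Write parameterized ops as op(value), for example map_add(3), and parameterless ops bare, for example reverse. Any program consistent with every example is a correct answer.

map_add(-4) | reverse

Check, running the answer program on each example:
  [16, -42, 16, 12, 18, 11, -44, -42] -> [12, -46, 12, 8, 14, 7, -48, -46] -> [-46, -48, 7, 14, 8, 12, -46, 12]
  [-27, 21, 38, 0, -17] -> [-31, 17, 34, -4, -21] -> [-21, -4, 34, 17, -31]
  [-26, 20, -35, 1, -20, -7] -> [-30, 16, -39, -3, -24, -11] -> [-11, -24, -3, -39, 16, -30]
  [-48, -20, 40, 13] -> [-52, -24, 36, 9] -> [9, 36, -24, -52]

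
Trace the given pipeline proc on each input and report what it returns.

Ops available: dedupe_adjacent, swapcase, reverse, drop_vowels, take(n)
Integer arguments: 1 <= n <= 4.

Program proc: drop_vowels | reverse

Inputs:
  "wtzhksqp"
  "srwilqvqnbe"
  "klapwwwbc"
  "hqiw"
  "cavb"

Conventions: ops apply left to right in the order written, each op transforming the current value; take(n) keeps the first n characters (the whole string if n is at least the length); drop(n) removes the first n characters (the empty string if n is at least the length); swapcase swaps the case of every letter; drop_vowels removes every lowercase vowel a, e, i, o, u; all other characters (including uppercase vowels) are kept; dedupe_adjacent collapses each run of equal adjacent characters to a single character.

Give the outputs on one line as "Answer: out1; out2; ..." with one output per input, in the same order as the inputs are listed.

"pqskhztw"; "bnqvqlwrs"; "cbwwwplk"; "wqh"; "bvc"

Execution, op by op:
  "wtzhksqp" -> "wtzhksqp" -> "pqskhztw"
  "srwilqvqnbe" -> "srwlqvqnb" -> "bnqvqlwrs"
  "klapwwwbc" -> "klpwwwbc" -> "cbwwwplk"
  "hqiw" -> "hqw" -> "wqh"
  "cavb" -> "cvb" -> "bvc"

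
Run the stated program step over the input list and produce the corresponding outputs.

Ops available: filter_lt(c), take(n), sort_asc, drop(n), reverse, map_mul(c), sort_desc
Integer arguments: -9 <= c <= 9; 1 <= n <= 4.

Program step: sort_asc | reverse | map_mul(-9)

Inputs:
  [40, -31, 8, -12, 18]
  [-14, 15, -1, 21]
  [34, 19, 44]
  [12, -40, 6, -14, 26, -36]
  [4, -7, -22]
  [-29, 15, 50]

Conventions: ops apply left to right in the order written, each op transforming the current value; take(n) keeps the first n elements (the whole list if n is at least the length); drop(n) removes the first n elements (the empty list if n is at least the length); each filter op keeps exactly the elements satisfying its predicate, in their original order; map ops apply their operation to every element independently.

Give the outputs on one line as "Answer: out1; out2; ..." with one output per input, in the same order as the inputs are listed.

[-360, -162, -72, 108, 279]; [-189, -135, 9, 126]; [-396, -306, -171]; [-234, -108, -54, 126, 324, 360]; [-36, 63, 198]; [-450, -135, 261]

Execution, op by op:
  [40, -31, 8, -12, 18] -> [-31, -12, 8, 18, 40] -> [40, 18, 8, -12, -31] -> [-360, -162, -72, 108, 279]
  [-14, 15, -1, 21] -> [-14, -1, 15, 21] -> [21, 15, -1, -14] -> [-189, -135, 9, 126]
  [34, 19, 44] -> [19, 34, 44] -> [44, 34, 19] -> [-396, -306, -171]
  [12, -40, 6, -14, 26, -36] -> [-40, -36, -14, 6, 12, 26] -> [26, 12, 6, -14, -36, -40] -> [-234, -108, -54, 126, 324, 360]
  [4, -7, -22] -> [-22, -7, 4] -> [4, -7, -22] -> [-36, 63, 198]
  [-29, 15, 50] -> [-29, 15, 50] -> [50, 15, -29] -> [-450, -135, 261]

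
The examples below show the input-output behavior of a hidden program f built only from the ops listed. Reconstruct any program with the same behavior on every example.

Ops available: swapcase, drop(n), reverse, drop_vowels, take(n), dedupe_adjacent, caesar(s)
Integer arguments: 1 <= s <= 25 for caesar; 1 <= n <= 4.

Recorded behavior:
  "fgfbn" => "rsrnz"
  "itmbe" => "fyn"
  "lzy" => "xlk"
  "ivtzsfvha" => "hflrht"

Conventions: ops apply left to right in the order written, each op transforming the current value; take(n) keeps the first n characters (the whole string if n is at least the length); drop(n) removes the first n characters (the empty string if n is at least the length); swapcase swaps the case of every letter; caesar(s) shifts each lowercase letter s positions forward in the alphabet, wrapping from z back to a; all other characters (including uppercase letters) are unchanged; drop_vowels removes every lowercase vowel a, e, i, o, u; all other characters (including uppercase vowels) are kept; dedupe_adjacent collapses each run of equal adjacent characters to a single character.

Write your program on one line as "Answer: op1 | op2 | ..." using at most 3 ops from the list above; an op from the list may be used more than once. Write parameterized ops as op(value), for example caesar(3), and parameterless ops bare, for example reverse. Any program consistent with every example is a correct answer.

drop_vowels | caesar(12) | drop_vowels

Check, running the answer program on each example:
  "fgfbn" -> "fgfbn" -> "rsrnz" -> "rsrnz"
  "itmbe" -> "tmb" -> "fyn" -> "fyn"
  "lzy" -> "lzy" -> "xlk" -> "xlk"
  "ivtzsfvha" -> "vtzsfvh" -> "hflerht" -> "hflrht"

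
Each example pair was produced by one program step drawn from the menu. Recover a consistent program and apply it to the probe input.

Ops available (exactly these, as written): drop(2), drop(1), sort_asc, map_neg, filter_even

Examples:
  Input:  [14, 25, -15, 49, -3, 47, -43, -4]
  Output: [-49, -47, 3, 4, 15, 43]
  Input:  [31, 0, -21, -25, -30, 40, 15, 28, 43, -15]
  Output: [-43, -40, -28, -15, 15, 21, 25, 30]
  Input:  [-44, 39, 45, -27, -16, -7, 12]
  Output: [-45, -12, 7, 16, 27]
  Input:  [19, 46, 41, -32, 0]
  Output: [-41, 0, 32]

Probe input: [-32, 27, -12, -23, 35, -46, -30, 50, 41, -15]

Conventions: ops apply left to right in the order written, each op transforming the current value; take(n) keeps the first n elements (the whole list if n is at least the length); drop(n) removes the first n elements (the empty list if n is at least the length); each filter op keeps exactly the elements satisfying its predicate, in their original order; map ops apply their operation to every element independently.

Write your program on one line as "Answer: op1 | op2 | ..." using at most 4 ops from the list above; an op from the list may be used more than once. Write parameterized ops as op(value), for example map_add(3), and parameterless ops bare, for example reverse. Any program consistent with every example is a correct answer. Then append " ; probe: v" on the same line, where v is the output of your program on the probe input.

drop(2) | map_neg | sort_asc ; probe: [-50, -41, -35, 12, 15, 23, 30, 46]

Check, running the answer program on each example:
  [14, 25, -15, 49, -3, 47, -43, -4] -> [-15, 49, -3, 47, -43, -4] -> [15, -49, 3, -47, 43, 4] -> [-49, -47, 3, 4, 15, 43]
  [31, 0, -21, -25, -30, 40, 15, 28, 43, -15] -> [-21, -25, -30, 40, 15, 28, 43, -15] -> [21, 25, 30, -40, -15, -28, -43, 15] -> [-43, -40, -28, -15, 15, 21, 25, 30]
  [-44, 39, 45, -27, -16, -7, 12] -> [45, -27, -16, -7, 12] -> [-45, 27, 16, 7, -12] -> [-45, -12, 7, 16, 27]
  [19, 46, 41, -32, 0] -> [41, -32, 0] -> [-41, 32, 0] -> [-41, 0, 32]
  probe: [-32, 27, -12, -23, 35, -46, -30, 50, 41, -15] -> [-12, -23, 35, -46, -30, 50, 41, -15] -> [12, 23, -35, 46, 30, -50, -41, 15] -> [-50, -41, -35, 12, 15, 23, 30, 46]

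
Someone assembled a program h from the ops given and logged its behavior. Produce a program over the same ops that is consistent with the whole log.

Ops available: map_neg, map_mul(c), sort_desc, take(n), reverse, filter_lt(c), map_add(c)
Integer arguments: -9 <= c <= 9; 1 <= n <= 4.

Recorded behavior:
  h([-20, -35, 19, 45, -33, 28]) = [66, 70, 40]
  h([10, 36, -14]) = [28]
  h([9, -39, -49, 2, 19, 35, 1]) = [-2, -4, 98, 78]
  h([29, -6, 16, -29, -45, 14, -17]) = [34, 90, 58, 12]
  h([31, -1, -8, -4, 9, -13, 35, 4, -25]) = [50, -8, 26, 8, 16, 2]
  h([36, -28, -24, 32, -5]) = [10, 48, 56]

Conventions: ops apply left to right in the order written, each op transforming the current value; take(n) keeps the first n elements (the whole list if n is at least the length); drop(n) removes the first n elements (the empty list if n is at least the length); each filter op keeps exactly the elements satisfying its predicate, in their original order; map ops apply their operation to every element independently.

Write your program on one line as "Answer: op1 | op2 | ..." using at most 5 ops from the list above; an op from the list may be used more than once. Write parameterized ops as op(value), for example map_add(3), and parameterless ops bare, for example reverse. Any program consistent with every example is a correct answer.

map_mul(2) | reverse | filter_lt(9) | map_neg

Check, running the answer program on each example:
  [-20, -35, 19, 45, -33, 28] -> [-40, -70, 38, 90, -66, 56] -> [56, -66, 90, 38, -70, -40] -> [-66, -70, -40] -> [66, 70, 40]
  [10, 36, -14] -> [20, 72, -28] -> [-28, 72, 20] -> [-28] -> [28]
  [9, -39, -49, 2, 19, 35, 1] -> [18, -78, -98, 4, 38, 70, 2] -> [2, 70, 38, 4, -98, -78, 18] -> [2, 4, -98, -78] -> [-2, -4, 98, 78]
  [29, -6, 16, -29, -45, 14, -17] -> [58, -12, 32, -58, -90, 28, -34] -> [-34, 28, -90, -58, 32, -12, 58] -> [-34, -90, -58, -12] -> [34, 90, 58, 12]
  [31, -1, -8, -4, 9, -13, 35, 4, -25] -> [62, -2, -16, -8, 18, -26, 70, 8, -50] -> [-50, 8, 70, -26, 18, -8, -16, -2, 62] -> [-50, 8, -26, -8, -16, -2] -> [50, -8, 26, 8, 16, 2]
  [36, -28, -24, 32, -5] -> [72, -56, -48, 64, -10] -> [-10, 64, -48, -56, 72] -> [-10, -48, -56] -> [10, 48, 56]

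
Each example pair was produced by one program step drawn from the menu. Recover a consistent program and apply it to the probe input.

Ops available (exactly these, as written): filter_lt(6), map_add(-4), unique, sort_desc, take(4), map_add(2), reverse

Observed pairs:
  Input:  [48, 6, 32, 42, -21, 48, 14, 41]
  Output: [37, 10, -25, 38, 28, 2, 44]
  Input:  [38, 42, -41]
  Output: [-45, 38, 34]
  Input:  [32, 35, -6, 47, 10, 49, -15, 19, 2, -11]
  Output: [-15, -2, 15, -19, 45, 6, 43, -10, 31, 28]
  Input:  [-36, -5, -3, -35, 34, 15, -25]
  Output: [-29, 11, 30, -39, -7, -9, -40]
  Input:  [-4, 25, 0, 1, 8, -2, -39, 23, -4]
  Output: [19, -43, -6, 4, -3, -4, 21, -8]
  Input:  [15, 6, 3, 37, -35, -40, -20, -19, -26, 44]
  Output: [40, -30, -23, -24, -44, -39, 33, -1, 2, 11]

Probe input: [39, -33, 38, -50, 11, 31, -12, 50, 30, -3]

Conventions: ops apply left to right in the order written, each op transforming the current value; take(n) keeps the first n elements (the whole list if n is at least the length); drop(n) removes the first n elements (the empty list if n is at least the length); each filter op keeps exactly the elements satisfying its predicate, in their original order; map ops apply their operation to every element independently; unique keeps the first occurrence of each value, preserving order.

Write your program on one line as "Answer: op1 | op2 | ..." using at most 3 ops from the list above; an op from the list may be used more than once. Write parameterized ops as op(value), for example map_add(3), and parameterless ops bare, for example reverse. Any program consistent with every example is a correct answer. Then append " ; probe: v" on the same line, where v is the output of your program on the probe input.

unique | reverse | map_add(-4) ; probe: [-7, 26, 46, -16, 27, 7, -54, 34, -37, 35]

Check, running the answer program on each example:
  [48, 6, 32, 42, -21, 48, 14, 41] -> [48, 6, 32, 42, -21, 14, 41] -> [41, 14, -21, 42, 32, 6, 48] -> [37, 10, -25, 38, 28, 2, 44]
  [38, 42, -41] -> [38, 42, -41] -> [-41, 42, 38] -> [-45, 38, 34]
  [32, 35, -6, 47, 10, 49, -15, 19, 2, -11] -> [32, 35, -6, 47, 10, 49, -15, 19, 2, -11] -> [-11, 2, 19, -15, 49, 10, 47, -6, 35, 32] -> [-15, -2, 15, -19, 45, 6, 43, -10, 31, 28]
  [-36, -5, -3, -35, 34, 15, -25] -> [-36, -5, -3, -35, 34, 15, -25] -> [-25, 15, 34, -35, -3, -5, -36] -> [-29, 11, 30, -39, -7, -9, -40]
  [-4, 25, 0, 1, 8, -2, -39, 23, -4] -> [-4, 25, 0, 1, 8, -2, -39, 23] -> [23, -39, -2, 8, 1, 0, 25, -4] -> [19, -43, -6, 4, -3, -4, 21, -8]
  [15, 6, 3, 37, -35, -40, -20, -19, -26, 44] -> [15, 6, 3, 37, -35, -40, -20, -19, -26, 44] -> [44, -26, -19, -20, -40, -35, 37, 3, 6, 15] -> [40, -30, -23, -24, -44, -39, 33, -1, 2, 11]
  probe: [39, -33, 38, -50, 11, 31, -12, 50, 30, -3] -> [39, -33, 38, -50, 11, 31, -12, 50, 30, -3] -> [-3, 30, 50, -12, 31, 11, -50, 38, -33, 39] -> [-7, 26, 46, -16, 27, 7, -54, 34, -37, 35]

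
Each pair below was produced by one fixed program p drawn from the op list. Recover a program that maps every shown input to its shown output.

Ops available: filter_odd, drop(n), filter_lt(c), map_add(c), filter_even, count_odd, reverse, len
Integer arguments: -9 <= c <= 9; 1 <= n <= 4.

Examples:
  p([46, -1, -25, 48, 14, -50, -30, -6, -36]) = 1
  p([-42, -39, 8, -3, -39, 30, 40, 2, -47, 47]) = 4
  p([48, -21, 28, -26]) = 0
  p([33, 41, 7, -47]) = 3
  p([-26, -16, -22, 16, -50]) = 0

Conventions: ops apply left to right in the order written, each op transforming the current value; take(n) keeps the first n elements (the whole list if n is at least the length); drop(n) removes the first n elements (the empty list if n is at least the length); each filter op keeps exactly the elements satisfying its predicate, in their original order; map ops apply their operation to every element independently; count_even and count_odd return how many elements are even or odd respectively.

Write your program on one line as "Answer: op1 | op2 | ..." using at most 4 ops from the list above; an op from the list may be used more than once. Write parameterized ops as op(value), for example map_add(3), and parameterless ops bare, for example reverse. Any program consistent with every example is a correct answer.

filter_odd | drop(1) | count_odd

Check, running the answer program on each example:
  [46, -1, -25, 48, 14, -50, -30, -6, -36] -> [-1, -25] -> [-25] -> 1
  [-42, -39, 8, -3, -39, 30, 40, 2, -47, 47] -> [-39, -3, -39, -47, 47] -> [-3, -39, -47, 47] -> 4
  [48, -21, 28, -26] -> [-21] -> [] -> 0
  [33, 41, 7, -47] -> [33, 41, 7, -47] -> [41, 7, -47] -> 3
  [-26, -16, -22, 16, -50] -> [] -> [] -> 0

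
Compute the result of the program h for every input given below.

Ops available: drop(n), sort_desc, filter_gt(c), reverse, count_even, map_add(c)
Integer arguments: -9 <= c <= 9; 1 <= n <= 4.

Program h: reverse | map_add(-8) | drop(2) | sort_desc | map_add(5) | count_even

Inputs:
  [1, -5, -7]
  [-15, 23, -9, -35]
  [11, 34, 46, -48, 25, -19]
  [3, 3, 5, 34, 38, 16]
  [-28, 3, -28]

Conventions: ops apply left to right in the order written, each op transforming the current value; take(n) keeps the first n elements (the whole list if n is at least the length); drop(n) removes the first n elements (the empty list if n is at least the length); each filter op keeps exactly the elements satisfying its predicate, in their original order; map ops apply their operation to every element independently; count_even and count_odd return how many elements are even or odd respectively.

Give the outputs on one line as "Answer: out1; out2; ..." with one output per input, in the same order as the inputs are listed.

1; 2; 1; 3; 0

Execution, op by op:
  [1, -5, -7] -> [-7, -5, 1] -> [-15, -13, -7] -> [-7] -> [-7] -> [-2] -> 1
  [-15, 23, -9, -35] -> [-35, -9, 23, -15] -> [-43, -17, 15, -23] -> [15, -23] -> [15, -23] -> [20, -18] -> 2
  [11, 34, 46, -48, 25, -19] -> [-19, 25, -48, 46, 34, 11] -> [-27, 17, -56, 38, 26, 3] -> [-56, 38, 26, 3] -> [38, 26, 3, -56] -> [43, 31, 8, -51] -> 1
  [3, 3, 5, 34, 38, 16] -> [16, 38, 34, 5, 3, 3] -> [8, 30, 26, -3, -5, -5] -> [26, -3, -5, -5] -> [26, -3, -5, -5] -> [31, 2, 0, 0] -> 3
  [-28, 3, -28] -> [-28, 3, -28] -> [-36, -5, -36] -> [-36] -> [-36] -> [-31] -> 0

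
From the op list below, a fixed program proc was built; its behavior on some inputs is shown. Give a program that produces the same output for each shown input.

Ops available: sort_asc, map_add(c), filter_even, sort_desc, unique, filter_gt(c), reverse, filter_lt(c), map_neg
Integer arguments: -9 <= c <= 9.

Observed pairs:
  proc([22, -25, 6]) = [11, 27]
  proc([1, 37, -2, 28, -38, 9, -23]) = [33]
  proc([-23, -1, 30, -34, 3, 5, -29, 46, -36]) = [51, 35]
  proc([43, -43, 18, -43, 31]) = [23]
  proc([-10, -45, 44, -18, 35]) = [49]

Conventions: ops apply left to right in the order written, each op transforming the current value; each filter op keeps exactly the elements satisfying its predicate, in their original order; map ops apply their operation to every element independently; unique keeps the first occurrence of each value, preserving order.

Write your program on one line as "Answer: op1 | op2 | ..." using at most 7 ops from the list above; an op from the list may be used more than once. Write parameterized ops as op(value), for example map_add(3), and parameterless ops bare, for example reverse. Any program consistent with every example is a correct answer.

filter_even | filter_gt(1) | map_neg | map_add(-5) | map_neg | reverse

Check, running the answer program on each example:
  [22, -25, 6] -> [22, 6] -> [22, 6] -> [-22, -6] -> [-27, -11] -> [27, 11] -> [11, 27]
  [1, 37, -2, 28, -38, 9, -23] -> [-2, 28, -38] -> [28] -> [-28] -> [-33] -> [33] -> [33]
  [-23, -1, 30, -34, 3, 5, -29, 46, -36] -> [30, -34, 46, -36] -> [30, 46] -> [-30, -46] -> [-35, -51] -> [35, 51] -> [51, 35]
  [43, -43, 18, -43, 31] -> [18] -> [18] -> [-18] -> [-23] -> [23] -> [23]
  [-10, -45, 44, -18, 35] -> [-10, 44, -18] -> [44] -> [-44] -> [-49] -> [49] -> [49]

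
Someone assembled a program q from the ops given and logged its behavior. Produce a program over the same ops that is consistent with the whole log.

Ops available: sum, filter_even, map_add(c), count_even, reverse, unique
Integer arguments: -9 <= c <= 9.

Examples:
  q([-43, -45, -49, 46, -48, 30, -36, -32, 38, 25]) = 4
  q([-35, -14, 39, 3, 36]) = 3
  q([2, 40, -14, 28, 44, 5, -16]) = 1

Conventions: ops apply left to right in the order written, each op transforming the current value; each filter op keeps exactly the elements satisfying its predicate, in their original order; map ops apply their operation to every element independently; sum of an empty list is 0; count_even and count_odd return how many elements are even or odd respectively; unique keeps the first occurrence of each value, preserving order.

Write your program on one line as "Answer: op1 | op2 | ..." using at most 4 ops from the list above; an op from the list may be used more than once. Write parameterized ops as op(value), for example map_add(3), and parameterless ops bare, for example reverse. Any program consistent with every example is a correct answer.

map_add(-8) | map_add(5) | count_even

Check, running the answer program on each example:
  [-43, -45, -49, 46, -48, 30, -36, -32, 38, 25] -> [-51, -53, -57, 38, -56, 22, -44, -40, 30, 17] -> [-46, -48, -52, 43, -51, 27, -39, -35, 35, 22] -> 4
  [-35, -14, 39, 3, 36] -> [-43, -22, 31, -5, 28] -> [-38, -17, 36, 0, 33] -> 3
  [2, 40, -14, 28, 44, 5, -16] -> [-6, 32, -22, 20, 36, -3, -24] -> [-1, 37, -17, 25, 41, 2, -19] -> 1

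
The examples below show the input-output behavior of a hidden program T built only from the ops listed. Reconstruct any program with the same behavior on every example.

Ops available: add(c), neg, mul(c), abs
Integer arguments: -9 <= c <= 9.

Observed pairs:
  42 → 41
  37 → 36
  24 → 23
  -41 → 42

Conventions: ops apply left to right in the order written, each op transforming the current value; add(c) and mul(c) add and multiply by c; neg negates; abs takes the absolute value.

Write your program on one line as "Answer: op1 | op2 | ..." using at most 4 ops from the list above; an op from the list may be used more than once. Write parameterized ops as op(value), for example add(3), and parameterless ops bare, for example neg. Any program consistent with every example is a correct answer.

add(-1) | mul(-1) | abs

Check, running the answer program on each example:
  42 -> 41 -> -41 -> 41
  37 -> 36 -> -36 -> 36
  24 -> 23 -> -23 -> 23
  -41 -> -42 -> 42 -> 42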